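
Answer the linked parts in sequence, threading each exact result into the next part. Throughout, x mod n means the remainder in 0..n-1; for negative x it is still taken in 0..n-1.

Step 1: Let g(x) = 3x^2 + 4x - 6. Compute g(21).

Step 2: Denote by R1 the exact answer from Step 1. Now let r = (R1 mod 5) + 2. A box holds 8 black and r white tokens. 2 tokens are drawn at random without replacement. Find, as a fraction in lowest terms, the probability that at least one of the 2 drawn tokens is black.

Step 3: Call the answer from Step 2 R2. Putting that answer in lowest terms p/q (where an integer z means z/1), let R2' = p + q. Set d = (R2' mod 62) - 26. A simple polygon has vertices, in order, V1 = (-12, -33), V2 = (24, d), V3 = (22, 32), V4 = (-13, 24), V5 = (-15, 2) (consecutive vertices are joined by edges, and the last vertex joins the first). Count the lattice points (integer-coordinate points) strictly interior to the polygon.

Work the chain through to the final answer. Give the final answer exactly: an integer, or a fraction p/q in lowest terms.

Step 1: 3*(21)^2 + 4*(21)^1 - 6 = (1323) + (84) + (-6) = 1401; answer 1401
Step 2: R1 = 1401; r = 3; total draws C(11,2) = 55; complement C(3,2) = 3; favorable 55 - 3 = 52; P = 52/55; answer 52/55
Step 3: R2 = 52/55; threaded value p + q = 107; d = 19; cross terms: (-12*19 - 24*-33)=564, (24*32 - 22*19)=350, (22*24 - -13*32)=944, (-13*2 - -15*24)=334, (-15*-33 - -12*2)=519; twice the area = |2711| = 2711; area = 2711/2; boundary points = 4 + 1 + 1 + 2 + 1 = 9; strictly interior points = area - boundary/2 + 1 = 1352; answer 1352

1352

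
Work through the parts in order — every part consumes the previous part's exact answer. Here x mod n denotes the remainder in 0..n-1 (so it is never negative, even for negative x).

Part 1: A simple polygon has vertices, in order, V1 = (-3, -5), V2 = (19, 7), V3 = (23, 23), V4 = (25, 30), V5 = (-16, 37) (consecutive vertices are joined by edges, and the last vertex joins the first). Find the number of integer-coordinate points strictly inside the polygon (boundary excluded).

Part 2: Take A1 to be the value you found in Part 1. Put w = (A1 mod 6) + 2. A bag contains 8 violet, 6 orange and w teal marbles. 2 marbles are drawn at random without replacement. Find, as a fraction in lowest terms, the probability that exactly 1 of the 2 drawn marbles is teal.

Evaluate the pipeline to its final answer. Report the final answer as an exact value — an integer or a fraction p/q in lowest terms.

21/68

Part 1: cross terms: (-3*7 - 19*-5)=74, (19*23 - 23*7)=276, (23*30 - 25*23)=115, (25*37 - -16*30)=1405, (-16*-5 - -3*37)=191; twice the area = |2061| = 2061; area = 2061/2; boundary points = 2 + 4 + 1 + 1 + 1 = 9; strictly interior points = area - boundary/2 + 1 = 1027; answer 1027
Part 2: A1 = 1027; w = 3; total draws C(17,2) = 136; favorable C(3,1)*C(14,1) = 42; P = 21/68; answer 21/68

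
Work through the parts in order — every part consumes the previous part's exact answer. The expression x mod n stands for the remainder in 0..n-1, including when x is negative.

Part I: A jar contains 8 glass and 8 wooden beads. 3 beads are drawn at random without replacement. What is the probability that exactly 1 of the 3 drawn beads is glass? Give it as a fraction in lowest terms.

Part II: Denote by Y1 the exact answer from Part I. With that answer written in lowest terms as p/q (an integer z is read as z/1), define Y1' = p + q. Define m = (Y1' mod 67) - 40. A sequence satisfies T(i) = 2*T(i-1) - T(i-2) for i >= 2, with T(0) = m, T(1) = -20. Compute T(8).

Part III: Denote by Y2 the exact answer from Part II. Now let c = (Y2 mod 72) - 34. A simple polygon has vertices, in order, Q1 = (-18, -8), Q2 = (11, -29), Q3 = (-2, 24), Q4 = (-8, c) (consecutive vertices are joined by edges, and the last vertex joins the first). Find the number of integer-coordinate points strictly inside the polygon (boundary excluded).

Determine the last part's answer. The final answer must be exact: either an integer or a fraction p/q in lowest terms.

829

Part I: total draws C(16,3) = 560; favorable C(8,1)*C(8,2) = 224; P = 2/5; answer 2/5
Part II: Y1 = 2/5; threaded value p + q = 7; m = -33; T(2) = 2*(-20) - 1*(-33) = -7; iterating: T(2)=-7, T(3)=6, T(4)=19, T(5)=32, T(6)=45, T(7)=58, T(8)=71; answer 71
Part III: Y2 = 71; c = 37; cross terms: (-18*-29 - 11*-8)=610, (11*24 - -2*-29)=206, (-2*37 - -8*24)=118, (-8*-8 - -18*37)=730; twice the area = |1664| = 1664; area = 832; boundary points = 1 + 1 + 1 + 5 = 8; strictly interior points = area - boundary/2 + 1 = 829; answer 829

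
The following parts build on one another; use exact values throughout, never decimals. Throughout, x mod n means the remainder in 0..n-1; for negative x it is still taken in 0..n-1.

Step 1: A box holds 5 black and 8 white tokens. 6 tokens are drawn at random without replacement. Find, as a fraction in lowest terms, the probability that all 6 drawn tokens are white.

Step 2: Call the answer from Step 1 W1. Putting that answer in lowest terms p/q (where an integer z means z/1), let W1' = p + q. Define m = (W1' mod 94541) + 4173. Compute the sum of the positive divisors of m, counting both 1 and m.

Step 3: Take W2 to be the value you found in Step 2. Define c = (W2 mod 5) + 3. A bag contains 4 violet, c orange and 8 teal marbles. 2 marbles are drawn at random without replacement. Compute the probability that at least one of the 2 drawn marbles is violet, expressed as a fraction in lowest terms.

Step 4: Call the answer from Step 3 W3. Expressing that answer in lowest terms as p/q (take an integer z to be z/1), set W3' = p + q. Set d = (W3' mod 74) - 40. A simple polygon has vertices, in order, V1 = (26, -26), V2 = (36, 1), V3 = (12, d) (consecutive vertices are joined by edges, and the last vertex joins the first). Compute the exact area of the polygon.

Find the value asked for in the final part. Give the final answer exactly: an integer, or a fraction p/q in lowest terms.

274

Step 1: total draws C(13,6) = 1716; favorable C(8,6) = 28; P = 7/429; answer 7/429
Step 2: W1 = 7/429; threaded value p + q = 436; m = 4609; 4609 = 11 * 419; sigma = (1 + 11) * (1 + 419) = 12 * 420 = 5040; answer 5040
Step 3: W2 = 5040; c = 3; total draws C(15,2) = 105; complement C(11,2) = 55; favorable 105 - 55 = 50; P = 10/21; answer 10/21
Step 4: W3 = 10/21; threaded value p + q = 31; d = -9; cross terms: (26*1 - 36*-26)=962, (36*-9 - 12*1)=-336, (12*-26 - 26*-9)=-78; twice the area = |548| = 548; area = 274; answer 274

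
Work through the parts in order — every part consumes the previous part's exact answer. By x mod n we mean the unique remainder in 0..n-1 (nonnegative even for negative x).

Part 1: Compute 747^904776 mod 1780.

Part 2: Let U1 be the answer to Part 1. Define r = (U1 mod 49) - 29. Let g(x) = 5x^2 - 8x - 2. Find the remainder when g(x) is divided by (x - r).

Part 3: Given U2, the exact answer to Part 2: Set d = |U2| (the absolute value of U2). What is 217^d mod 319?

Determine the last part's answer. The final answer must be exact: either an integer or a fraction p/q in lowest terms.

259

Part 1: squarings mod 1780: 747^1=747, 747^2=869, 747^4=441, 747^8=461, 747^16=701, 747^32=121, 747^64=401, 747^128=601, 747^256=1641, 747^512=1521, 747^1024=1221, 747^2048=981, 747^4096=1161, 747^8192=461, 747^16384=701, 747^32768=121, 747^65536=401, 747^131072=601, 747^262144=1641, 747^524288=1521; 747^904776 = 747^8 * 747^64 * 747^512 * 747^1024 * 747^2048 * 747^16384 * 747^32768 * 747^65536 * 747^262144 * 747^524288 = 1161 (mod 1780); answer 1161
Part 2: U1 = 1161; r = 5; remainder = value at the root: 5*(5)^2 - 8*(5)^1 - 2 = (125) + (-40) + (-2) = 83; answer 83
Part 3: U2 = 83; d = 83; squarings mod 319: 217^1=217, 217^2=196, 217^4=136, 217^8=313, 217^16=36, 217^32=20, 217^64=81; 217^83 = 217^1 * 217^2 * 217^16 * 217^64 = 259 (mod 319); answer 259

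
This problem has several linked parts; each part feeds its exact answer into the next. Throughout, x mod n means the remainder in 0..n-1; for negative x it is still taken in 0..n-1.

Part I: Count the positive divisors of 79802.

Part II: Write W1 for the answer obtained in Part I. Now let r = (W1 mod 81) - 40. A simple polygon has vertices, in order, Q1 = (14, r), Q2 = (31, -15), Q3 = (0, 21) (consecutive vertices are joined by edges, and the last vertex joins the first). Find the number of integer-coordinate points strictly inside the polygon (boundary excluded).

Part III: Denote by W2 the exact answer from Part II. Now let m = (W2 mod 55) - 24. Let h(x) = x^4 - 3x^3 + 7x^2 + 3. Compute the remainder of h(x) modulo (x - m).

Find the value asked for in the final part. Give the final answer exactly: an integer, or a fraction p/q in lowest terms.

Part I: 79802 = 2 * 39901; number of divisors = (1+1) * (1+1) = 4; answer 4
Part II: W1 = 4; r = -36; cross terms: (14*-15 - 31*-36)=906, (31*21 - 0*-15)=651, (0*-36 - 14*21)=-294; twice the area = |1263| = 1263; area = 1263/2; boundary points = 1 + 1 + 1 = 3; strictly interior points = area - boundary/2 + 1 = 631; answer 631
Part III: W2 = 631; m = 2; remainder = value at the root: 1*(2)^4 - 3*(2)^3 + 7*(2)^2 + 3 = (16) + (-24) + (28) + (3) = 23; answer 23

23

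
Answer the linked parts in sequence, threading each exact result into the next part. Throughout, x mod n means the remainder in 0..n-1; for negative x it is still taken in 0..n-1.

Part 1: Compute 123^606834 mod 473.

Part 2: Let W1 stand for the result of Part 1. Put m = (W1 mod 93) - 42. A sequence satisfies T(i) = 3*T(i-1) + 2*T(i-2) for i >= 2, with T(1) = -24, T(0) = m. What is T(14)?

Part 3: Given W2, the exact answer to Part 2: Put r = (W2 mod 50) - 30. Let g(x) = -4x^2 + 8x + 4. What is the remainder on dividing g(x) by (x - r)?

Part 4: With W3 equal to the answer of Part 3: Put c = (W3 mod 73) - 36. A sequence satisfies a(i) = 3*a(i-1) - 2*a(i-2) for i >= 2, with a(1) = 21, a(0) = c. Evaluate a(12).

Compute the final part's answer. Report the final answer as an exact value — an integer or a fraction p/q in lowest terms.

98277

Part 1: squarings mod 473: 123^1=123, 123^2=466, 123^4=49, 123^8=36, 123^16=350, 123^32=466, 123^64=49, 123^128=36, 123^256=350, 123^512=466, 123^1024=49, 123^2048=36, 123^4096=350, 123^8192=466, 123^16384=49, 123^32768=36, 123^65536=350, 123^131072=466, 123^262144=49, 123^524288=36; 123^606834 = 123^2 * 123^16 * 123^32 * 123^64 * 123^512 * 123^16384 * 123^65536 * 123^524288 = 302 (mod 473); answer 302
Part 2: W1 = 302; m = -19; T(2) = 3*(-24) + 2*(-19) = -110; iterating: T(2)=-110, T(3)=-378, T(4)=-1354, T(5)=-4818, T(6)=-17162, T(7)=-61122, T(8)=-217690, T(9)=-775314, T(10)=-2761322, T(11)=-9834594, T(12)=-35026426, T(13)=-124748466, T(14)=-444298250; answer -444298250
Part 3: W2 = -444298250; r = -30; remainder = value at the root: -4*(-30)^2 + 8*(-30)^1 + 4 = (-3600) + (-240) + (4) = -3836; answer -3836
Part 4: W3 = -3836; c = -3; a(2) = 3*(21) - 2*(-3) = 69; iterating: a(2)=69, a(3)=165, a(4)=357, a(5)=741, a(6)=1509, a(7)=3045, a(8)=6117, a(9)=12261, a(10)=24549, a(11)=49125, a(12)=98277; answer 98277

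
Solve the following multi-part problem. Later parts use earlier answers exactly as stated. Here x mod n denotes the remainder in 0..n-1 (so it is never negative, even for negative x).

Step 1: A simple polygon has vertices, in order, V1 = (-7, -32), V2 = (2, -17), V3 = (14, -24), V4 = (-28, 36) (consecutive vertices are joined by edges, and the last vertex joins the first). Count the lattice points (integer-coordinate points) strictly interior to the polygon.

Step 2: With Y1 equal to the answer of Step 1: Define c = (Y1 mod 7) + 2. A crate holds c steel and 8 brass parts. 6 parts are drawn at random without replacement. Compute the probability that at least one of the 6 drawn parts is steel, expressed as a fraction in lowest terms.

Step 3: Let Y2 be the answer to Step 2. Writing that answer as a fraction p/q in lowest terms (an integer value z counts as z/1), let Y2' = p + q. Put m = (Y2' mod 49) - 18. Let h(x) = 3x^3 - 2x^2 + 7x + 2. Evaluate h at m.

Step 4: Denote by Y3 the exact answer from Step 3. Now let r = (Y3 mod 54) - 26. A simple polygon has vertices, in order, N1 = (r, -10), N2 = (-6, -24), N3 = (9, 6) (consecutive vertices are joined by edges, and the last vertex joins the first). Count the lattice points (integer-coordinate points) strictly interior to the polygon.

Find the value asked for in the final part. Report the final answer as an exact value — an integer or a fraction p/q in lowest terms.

247

Step 1: cross terms: (-7*-17 - 2*-32)=183, (2*-24 - 14*-17)=190, (14*36 - -28*-24)=-168, (-28*-32 - -7*36)=1148; twice the area = |1353| = 1353; area = 1353/2; boundary points = 3 + 1 + 6 + 1 = 11; strictly interior points = area - boundary/2 + 1 = 672; answer 672
Step 2: Y1 = 672; c = 2; total draws C(10,6) = 210; complement C(8,6) = 28; favorable 210 - 28 = 182; P = 13/15; answer 13/15
Step 3: Y2 = 13/15; threaded value p + q = 28; m = 10; 3*(10)^3 - 2*(10)^2 + 7*(10)^1 + 2 = (3000) + (-200) + (70) + (2) = 2872; answer 2872
Step 4: Y3 = 2872; r = -16; cross terms: (-16*-24 - -6*-10)=324, (-6*6 - 9*-24)=180, (9*-10 - -16*6)=6; twice the area = |510| = 510; area = 255; boundary points = 2 + 15 + 1 = 18; strictly interior points = area - boundary/2 + 1 = 247; answer 247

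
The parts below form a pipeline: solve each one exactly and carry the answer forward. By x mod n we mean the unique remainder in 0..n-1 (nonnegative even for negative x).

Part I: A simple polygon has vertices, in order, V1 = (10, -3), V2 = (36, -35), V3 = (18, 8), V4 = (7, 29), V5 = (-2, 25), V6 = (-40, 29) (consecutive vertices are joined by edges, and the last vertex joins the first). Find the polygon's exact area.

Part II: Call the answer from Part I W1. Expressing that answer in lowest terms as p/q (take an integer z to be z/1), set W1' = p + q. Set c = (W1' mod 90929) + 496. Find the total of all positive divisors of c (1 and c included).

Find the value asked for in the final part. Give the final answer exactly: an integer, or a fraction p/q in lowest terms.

3318

Part I: cross terms: (10*-35 - 36*-3)=-242, (36*8 - 18*-35)=918, (18*29 - 7*8)=466, (7*25 - -2*29)=233, (-2*29 - -40*25)=942, (-40*-3 - 10*29)=-170; twice the area = |2147| = 2147; area = 2147/2; answer 2147/2
Part II: W1 = 2147/2; threaded value p + q = 2149; c = 2645; 2645 = 5 * 23^2; sigma = (1 + 5) * (1 + 23 + 529) = 6 * 553 = 3318; answer 3318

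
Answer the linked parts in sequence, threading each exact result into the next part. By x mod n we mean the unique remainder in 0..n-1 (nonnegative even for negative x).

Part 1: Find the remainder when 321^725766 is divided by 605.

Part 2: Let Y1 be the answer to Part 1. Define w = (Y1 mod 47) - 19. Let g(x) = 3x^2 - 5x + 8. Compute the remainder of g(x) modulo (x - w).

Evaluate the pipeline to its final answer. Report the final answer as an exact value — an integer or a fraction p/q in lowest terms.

380

Part 1: squarings mod 605: 321^1=321, 321^2=191, 321^4=181, 321^8=91, 321^16=416, 321^32=26, 321^64=71, 321^128=201, 321^256=471, 321^512=411, 321^1024=126, 321^2048=146, 321^4096=141, 321^8192=521, 321^16384=401, 321^32768=476, 321^65536=306, 321^131072=466, 321^262144=566, 321^524288=311; 321^725766 = 321^2 * 321^4 * 321^256 * 321^512 * 321^4096 * 321^65536 * 321^131072 * 321^524288 = 31 (mod 605); answer 31
Part 2: Y1 = 31; w = 12; remainder = value at the root: 3*(12)^2 - 5*(12)^1 + 8 = (432) + (-60) + (8) = 380; answer 380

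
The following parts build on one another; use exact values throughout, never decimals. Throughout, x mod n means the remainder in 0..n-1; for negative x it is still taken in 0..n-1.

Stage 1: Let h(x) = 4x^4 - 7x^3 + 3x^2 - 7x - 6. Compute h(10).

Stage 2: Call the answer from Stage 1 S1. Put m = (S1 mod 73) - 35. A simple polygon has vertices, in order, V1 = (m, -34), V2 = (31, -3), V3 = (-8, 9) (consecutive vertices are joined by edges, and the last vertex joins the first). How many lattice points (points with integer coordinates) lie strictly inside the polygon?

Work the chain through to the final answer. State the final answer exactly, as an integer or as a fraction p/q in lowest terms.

945

Stage 1: 4*(10)^4 - 7*(10)^3 + 3*(10)^2 - 7*(10)^1 - 6 = (40000) + (-7000) + (300) + (-70) + (-6) = 33224; answer 33224
Stage 2: S1 = 33224; m = -26; cross terms: (-26*-3 - 31*-34)=1132, (31*9 - -8*-3)=255, (-8*-34 - -26*9)=506; twice the area = |1893| = 1893; area = 1893/2; boundary points = 1 + 3 + 1 = 5; strictly interior points = area - boundary/2 + 1 = 945; answer 945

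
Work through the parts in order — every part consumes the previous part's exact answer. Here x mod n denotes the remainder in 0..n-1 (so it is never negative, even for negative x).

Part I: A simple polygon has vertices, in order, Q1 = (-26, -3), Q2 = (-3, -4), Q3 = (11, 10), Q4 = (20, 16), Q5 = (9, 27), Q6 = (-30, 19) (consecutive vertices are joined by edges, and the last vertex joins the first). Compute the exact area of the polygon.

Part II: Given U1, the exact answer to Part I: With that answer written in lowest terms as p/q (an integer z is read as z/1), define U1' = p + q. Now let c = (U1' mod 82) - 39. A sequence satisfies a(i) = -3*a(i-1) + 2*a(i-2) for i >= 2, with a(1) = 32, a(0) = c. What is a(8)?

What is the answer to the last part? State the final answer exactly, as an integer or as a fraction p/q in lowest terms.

-197402

Part I: cross terms: (-26*-4 - -3*-3)=95, (-3*10 - 11*-4)=14, (11*16 - 20*10)=-24, (20*27 - 9*16)=396, (9*19 - -30*27)=981, (-30*-3 - -26*19)=584; twice the area = |2046| = 2046; area = 1023; answer 1023
Part II: U1 = 1023; threaded value p + q = 1024; c = 1; a(2) = -3*(32) + 2*(1) = -94; iterating: a(2)=-94, a(3)=346, a(4)=-1226, a(5)=4370, a(6)=-15562, a(7)=55426, a(8)=-197402; answer -197402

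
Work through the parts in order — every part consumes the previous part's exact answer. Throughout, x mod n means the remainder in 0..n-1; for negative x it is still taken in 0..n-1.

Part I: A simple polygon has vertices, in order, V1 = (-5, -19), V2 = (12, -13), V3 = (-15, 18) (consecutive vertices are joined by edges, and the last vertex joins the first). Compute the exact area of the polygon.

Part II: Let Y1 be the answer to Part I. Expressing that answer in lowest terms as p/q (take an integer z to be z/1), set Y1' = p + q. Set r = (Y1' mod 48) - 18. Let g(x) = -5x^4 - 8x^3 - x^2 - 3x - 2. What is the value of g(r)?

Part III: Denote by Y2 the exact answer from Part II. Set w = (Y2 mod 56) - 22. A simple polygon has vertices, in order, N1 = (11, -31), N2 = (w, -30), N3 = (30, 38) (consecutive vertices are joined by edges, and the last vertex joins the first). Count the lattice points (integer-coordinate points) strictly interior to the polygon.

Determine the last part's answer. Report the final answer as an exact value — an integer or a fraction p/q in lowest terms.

128

Part I: cross terms: (-5*-13 - 12*-19)=293, (12*18 - -15*-13)=21, (-15*-19 - -5*18)=375; twice the area = |689| = 689; area = 689/2; answer 689/2
Part II: Y1 = 689/2; threaded value p + q = 691; r = 1; -5*(1)^4 - 8*(1)^3 - 1*(1)^2 - 3*(1)^1 - 2 = (-5) + (-8) + (-1) + (-3) + (-2) = -19; answer -19
Part III: Y2 = -19; w = 15; cross terms: (11*-30 - 15*-31)=135, (15*38 - 30*-30)=1470, (30*-31 - 11*38)=-1348; twice the area = |257| = 257; area = 257/2; boundary points = 1 + 1 + 1 = 3; strictly interior points = area - boundary/2 + 1 = 128; answer 128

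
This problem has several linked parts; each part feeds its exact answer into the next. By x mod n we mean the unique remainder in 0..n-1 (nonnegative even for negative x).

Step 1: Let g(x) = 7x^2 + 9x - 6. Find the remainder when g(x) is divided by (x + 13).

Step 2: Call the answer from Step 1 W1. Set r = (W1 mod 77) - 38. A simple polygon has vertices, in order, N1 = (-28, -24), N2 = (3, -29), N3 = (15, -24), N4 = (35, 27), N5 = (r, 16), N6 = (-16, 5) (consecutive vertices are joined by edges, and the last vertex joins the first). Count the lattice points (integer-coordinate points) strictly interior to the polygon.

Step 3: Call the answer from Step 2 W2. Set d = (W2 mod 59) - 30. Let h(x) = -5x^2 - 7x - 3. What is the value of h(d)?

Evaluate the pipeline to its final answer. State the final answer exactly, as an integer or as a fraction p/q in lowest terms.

Step 1: remainder = value at the root: 7*(-13)^2 + 9*(-13)^1 - 6 = (1183) + (-117) + (-6) = 1060; answer 1060
Step 2: W1 = 1060; r = 21; cross terms: (-28*-29 - 3*-24)=884, (3*-24 - 15*-29)=363, (15*27 - 35*-24)=1245, (35*16 - 21*27)=-7, (21*5 - -16*16)=361, (-16*-24 - -28*5)=524; twice the area = |3370| = 3370; area = 1685; boundary points = 1 + 1 + 1 + 1 + 1 + 1 = 6; strictly interior points = area - boundary/2 + 1 = 1683; answer 1683
Step 3: W2 = 1683; d = 1; -5*(1)^2 - 7*(1)^1 - 3 = (-5) + (-7) + (-3) = -15; answer -15

-15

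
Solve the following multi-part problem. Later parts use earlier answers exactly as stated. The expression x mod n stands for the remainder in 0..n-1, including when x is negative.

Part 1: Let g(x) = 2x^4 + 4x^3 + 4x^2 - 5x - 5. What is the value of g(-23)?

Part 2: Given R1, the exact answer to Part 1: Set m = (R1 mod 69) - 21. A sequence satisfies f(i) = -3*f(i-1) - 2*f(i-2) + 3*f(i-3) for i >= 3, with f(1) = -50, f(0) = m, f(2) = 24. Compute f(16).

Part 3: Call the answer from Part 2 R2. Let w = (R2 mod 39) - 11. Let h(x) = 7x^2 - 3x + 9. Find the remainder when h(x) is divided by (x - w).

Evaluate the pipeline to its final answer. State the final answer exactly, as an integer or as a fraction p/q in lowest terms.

331

Part 1: 2*(-23)^4 + 4*(-23)^3 + 4*(-23)^2 - 5*(-23)^1 - 5 = (559682) + (-48668) + (2116) + (115) + (-5) = 513240; answer 513240
Part 2: R1 = 513240; m = -3; f(3) = -3*(24) - 2*(-50) + 3*(-3) = 19; iterating: f(3)=19, f(4)=-255, f(5)=799, f(6)=-1830, f(7)=3127, f(8)=-3324, f(9)=-1772, f(10)=21345, f(11)=-70463, f(12)=163383, f(13)=-285188, f(14)=317409, f(15)=108298, f(16)=-1815276; answer -1815276
Part 3: R2 = -1815276; w = 7; remainder = value at the root: 7*(7)^2 - 3*(7)^1 + 9 = (343) + (-21) + (9) = 331; answer 331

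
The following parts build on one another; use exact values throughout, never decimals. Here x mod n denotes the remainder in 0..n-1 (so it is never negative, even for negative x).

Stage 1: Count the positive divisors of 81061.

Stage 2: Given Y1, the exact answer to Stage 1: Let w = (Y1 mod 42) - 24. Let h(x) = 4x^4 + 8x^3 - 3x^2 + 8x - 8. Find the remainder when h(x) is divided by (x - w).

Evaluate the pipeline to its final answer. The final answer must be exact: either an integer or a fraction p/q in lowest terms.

Stage 1: 81061 = 103 * 787; number of divisors = (1+1) * (1+1) = 4; answer 4
Stage 2: Y1 = 4; w = -20; remainder = value at the root: 4*(-20)^4 + 8*(-20)^3 - 3*(-20)^2 + 8*(-20)^1 - 8 = (640000) + (-64000) + (-1200) + (-160) + (-8) = 574632; answer 574632

574632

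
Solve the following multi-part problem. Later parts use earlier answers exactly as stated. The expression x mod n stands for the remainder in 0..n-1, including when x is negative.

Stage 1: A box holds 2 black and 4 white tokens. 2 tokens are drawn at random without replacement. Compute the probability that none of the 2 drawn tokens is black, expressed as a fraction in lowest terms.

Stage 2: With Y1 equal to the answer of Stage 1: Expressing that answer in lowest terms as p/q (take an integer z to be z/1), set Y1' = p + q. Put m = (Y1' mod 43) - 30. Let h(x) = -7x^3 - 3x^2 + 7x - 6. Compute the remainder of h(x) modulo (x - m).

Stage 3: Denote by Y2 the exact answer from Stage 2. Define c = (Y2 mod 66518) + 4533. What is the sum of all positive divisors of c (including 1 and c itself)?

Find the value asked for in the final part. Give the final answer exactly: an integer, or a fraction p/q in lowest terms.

38592

Stage 1: total draws C(6,2) = 15; favorable C(4,2) = 6; P = 2/5; answer 2/5
Stage 2: Y1 = 2/5; threaded value p + q = 7; m = -23; remainder = value at the root: -7*(-23)^3 - 3*(-23)^2 + 7*(-23)^1 - 6 = (85169) + (-1587) + (-161) + (-6) = 83415; answer 83415
Stage 3: Y2 = 83415; c = 21430; 21430 = 2 * 5 * 2143; sigma = (1 + 2) * (1 + 5) * (1 + 2143) = 3 * 6 * 2144 = 38592; answer 38592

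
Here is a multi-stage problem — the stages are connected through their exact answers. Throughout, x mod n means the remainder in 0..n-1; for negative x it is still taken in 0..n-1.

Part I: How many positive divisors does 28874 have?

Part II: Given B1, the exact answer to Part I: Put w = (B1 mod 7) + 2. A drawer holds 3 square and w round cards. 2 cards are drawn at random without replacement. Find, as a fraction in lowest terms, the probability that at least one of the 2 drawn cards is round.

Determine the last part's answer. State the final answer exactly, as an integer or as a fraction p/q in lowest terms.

Part I: 28874 = 2 * 14437; number of divisors = (1+1) * (1+1) = 4; answer 4
Part II: B1 = 4; w = 6; total draws C(9,2) = 36; complement C(3,2) = 3; favorable 36 - 3 = 33; P = 11/12; answer 11/12

11/12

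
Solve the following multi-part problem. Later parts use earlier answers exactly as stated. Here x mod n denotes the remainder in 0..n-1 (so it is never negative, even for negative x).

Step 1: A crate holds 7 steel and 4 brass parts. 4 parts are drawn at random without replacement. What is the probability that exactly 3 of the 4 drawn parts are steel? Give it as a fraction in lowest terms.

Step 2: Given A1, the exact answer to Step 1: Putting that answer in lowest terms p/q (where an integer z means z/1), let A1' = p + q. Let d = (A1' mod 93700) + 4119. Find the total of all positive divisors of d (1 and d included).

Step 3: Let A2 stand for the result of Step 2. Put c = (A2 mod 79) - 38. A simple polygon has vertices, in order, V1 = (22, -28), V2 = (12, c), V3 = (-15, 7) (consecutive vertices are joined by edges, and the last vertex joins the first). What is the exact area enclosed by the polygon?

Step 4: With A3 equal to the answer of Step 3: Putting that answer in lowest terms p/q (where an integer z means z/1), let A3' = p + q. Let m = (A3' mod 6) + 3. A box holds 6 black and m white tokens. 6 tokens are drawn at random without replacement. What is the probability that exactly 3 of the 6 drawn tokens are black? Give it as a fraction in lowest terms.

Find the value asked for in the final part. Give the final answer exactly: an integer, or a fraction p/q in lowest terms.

100/231

Step 1: total draws C(11,4) = 330; favorable C(7,3)*C(4,1) = 140; P = 14/33; answer 14/33
Step 2: A1 = 14/33; threaded value p + q = 47; d = 4166; 4166 = 2 * 2083; sigma = (1 + 2) * (1 + 2083) = 3 * 2084 = 6252; answer 6252
Step 3: A2 = 6252; c = -27; cross terms: (22*-27 - 12*-28)=-258, (12*7 - -15*-27)=-321, (-15*-28 - 22*7)=266; twice the area = |-313| = 313; area = 313/2; answer 313/2
Step 4: A3 = 313/2; threaded value p + q = 315; m = 6; total draws C(12,6) = 924; favorable C(6,3)*C(6,3) = 400; P = 100/231; answer 100/231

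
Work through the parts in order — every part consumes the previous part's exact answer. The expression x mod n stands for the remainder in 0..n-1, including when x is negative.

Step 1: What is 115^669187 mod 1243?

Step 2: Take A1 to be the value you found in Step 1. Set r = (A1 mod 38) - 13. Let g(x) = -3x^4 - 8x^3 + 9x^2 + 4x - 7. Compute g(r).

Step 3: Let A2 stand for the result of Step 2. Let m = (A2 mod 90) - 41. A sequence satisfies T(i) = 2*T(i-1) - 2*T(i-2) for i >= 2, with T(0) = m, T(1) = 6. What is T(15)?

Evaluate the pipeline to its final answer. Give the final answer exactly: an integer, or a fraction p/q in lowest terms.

4864

Step 1: squarings mod 1243: 115^1=115, 115^2=795, 115^4=581, 115^8=708, 115^16=335, 115^32=355, 115^64=482, 115^128=1126, 115^256=16, 115^512=256, 115^1024=900, 115^2048=807, 115^4096=1160, 115^8192=674, 115^16384=581, 115^32768=708, 115^65536=335, 115^131072=355, 115^262144=482, 115^524288=1126; 115^669187 = 115^1 * 115^2 * 115^512 * 115^1024 * 115^4096 * 115^8192 * 115^131072 * 115^524288 = 1015 (mod 1243); answer 1015
Step 2: A1 = 1015; r = 14; -3*(14)^4 - 8*(14)^3 + 9*(14)^2 + 4*(14)^1 - 7 = (-115248) + (-21952) + (1764) + (56) + (-7) = -135387; answer -135387
Step 3: A2 = -135387; m = 22; T(2) = 2*(6) - 2*(22) = -32; iterating: T(2)=-32, T(3)=-76, T(4)=-88, T(5)=-24, T(6)=128, T(7)=304, T(8)=352, T(9)=96, T(10)=-512, T(11)=-1216, T(12)=-1408, T(13)=-384, T(14)=2048, T(15)=4864; answer 4864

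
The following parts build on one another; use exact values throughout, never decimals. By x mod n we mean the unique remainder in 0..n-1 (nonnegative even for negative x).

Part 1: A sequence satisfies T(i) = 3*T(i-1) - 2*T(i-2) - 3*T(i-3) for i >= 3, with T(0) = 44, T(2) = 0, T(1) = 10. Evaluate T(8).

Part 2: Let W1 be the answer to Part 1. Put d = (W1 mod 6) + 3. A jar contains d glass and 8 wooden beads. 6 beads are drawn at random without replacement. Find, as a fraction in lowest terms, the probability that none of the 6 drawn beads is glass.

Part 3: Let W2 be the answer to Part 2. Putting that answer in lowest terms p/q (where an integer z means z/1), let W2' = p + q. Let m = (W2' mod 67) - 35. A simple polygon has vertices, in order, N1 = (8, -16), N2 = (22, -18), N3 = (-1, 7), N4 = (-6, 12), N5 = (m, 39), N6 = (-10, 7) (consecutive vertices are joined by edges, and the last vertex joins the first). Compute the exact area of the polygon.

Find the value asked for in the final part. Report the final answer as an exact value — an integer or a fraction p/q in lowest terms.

317

Part 1: T(3) = 3*(0) - 2*(10) - 3*(44) = -152; iterating: T(3)=-152, T(4)=-486, T(5)=-1154, T(6)=-2034, T(7)=-2336, T(8)=522; answer 522
Part 2: W1 = 522; d = 3; total draws C(11,6) = 462; favorable C(8,6) = 28; P = 2/33; answer 2/33
Part 3: W2 = 2/33; threaded value p + q = 35; m = 0; cross terms: (8*-18 - 22*-16)=208, (22*7 - -1*-18)=136, (-1*12 - -6*7)=30, (-6*39 - 0*12)=-234, (0*7 - -10*39)=390, (-10*-16 - 8*7)=104; twice the area = |634| = 634; area = 317; answer 317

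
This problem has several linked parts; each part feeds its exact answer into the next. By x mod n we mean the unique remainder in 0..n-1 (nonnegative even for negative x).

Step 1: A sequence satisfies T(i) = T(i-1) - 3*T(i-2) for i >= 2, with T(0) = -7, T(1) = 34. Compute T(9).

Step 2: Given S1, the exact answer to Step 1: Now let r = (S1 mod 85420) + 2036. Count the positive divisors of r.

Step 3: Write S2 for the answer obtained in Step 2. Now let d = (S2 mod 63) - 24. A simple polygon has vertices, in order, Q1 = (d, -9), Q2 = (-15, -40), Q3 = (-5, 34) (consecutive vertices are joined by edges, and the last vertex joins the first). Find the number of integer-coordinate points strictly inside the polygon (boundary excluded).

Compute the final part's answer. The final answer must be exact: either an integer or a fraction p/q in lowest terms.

191

Step 1: T(2) = 1*(34) - 3*(-7) = 55; iterating: T(2)=55, T(3)=-47, T(4)=-212, T(5)=-71, T(6)=565, T(7)=778, T(8)=-917, T(9)=-3251; answer -3251
Step 2: S1 = -3251; r = 84205; 84205 = 5 * 11 * 1531; number of divisors = (1+1) * (1+1) * (1+1) = 8; answer 8
Step 3: S2 = 8; d = -16; cross terms: (-16*-40 - -15*-9)=505, (-15*34 - -5*-40)=-710, (-5*-9 - -16*34)=589; twice the area = |384| = 384; area = 192; boundary points = 1 + 2 + 1 = 4; strictly interior points = area - boundary/2 + 1 = 191; answer 191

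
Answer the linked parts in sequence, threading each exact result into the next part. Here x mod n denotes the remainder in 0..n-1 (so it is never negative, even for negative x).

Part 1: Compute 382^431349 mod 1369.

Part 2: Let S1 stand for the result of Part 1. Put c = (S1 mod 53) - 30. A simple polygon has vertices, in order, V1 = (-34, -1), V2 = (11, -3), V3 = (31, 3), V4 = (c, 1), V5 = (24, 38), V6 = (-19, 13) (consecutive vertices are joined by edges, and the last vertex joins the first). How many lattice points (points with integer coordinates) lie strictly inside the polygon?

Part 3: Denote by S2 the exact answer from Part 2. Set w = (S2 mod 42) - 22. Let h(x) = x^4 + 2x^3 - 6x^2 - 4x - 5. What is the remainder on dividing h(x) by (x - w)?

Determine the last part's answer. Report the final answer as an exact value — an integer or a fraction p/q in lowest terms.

Part 1: squarings mod 1369: 382^1=382, 382^2=810, 382^4=349, 382^8=1329, 382^16=231, 382^32=1339, 382^64=900, 382^128=921, 382^256=830, 382^512=293, 382^1024=971, 382^2048=969, 382^4096=1196, 382^8192=1180, 382^16384=127, 382^32768=1070, 382^65536=416, 382^131072=562, 382^262144=974; 382^431349 = 382^1 * 382^4 * 382^16 * 382^32 * 382^64 * 382^128 * 382^1024 * 382^4096 * 382^32768 * 382^131072 * 382^262144 = 47 (mod 1369); answer 47
Part 2: S1 = 47; c = 17; cross terms: (-34*-3 - 11*-1)=113, (11*3 - 31*-3)=126, (31*1 - 17*3)=-20, (17*38 - 24*1)=622, (24*13 - -19*38)=1034, (-19*-1 - -34*13)=461; twice the area = |2336| = 2336; area = 1168; boundary points = 1 + 2 + 2 + 1 + 1 + 1 = 8; strictly interior points = area - boundary/2 + 1 = 1165; answer 1165
Part 3: S2 = 1165; w = 9; remainder = value at the root: 1*(9)^4 + 2*(9)^3 - 6*(9)^2 - 4*(9)^1 - 5 = (6561) + (1458) + (-486) + (-36) + (-5) = 7492; answer 7492

7492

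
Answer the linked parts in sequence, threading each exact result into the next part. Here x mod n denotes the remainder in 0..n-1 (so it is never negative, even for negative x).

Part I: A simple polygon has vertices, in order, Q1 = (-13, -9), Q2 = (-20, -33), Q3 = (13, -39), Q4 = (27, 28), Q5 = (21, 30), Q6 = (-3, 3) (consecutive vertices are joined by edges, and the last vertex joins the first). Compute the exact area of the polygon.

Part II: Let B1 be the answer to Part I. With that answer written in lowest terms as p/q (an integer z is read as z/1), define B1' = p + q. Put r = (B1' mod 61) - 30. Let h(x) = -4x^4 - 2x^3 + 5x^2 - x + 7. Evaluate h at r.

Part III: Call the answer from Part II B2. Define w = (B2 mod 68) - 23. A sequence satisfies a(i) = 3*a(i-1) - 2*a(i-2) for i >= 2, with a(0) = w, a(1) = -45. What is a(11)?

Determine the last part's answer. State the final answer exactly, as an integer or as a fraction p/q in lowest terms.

Part I: cross terms: (-13*-33 - -20*-9)=249, (-20*-39 - 13*-33)=1209, (13*28 - 27*-39)=1417, (27*30 - 21*28)=222, (21*3 - -3*30)=153, (-3*-9 - -13*3)=66; twice the area = |3316| = 3316; area = 1658; answer 1658
Part II: B1 = 1658; threaded value p + q = 1659; r = -18; -4*(-18)^4 - 2*(-18)^3 + 5*(-18)^2 - 1*(-18)^1 + 7 = (-419904) + (11664) + (1620) + (18) + (7) = -406595; answer -406595
Part III: B2 = -406595; w = 22; a(2) = 3*(-45) - 2*(22) = -179; iterating: a(2)=-179, a(3)=-447, a(4)=-983, a(5)=-2055, a(6)=-4199, a(7)=-8487, a(8)=-17063, a(9)=-34215, a(10)=-68519, a(11)=-137127; answer -137127

-137127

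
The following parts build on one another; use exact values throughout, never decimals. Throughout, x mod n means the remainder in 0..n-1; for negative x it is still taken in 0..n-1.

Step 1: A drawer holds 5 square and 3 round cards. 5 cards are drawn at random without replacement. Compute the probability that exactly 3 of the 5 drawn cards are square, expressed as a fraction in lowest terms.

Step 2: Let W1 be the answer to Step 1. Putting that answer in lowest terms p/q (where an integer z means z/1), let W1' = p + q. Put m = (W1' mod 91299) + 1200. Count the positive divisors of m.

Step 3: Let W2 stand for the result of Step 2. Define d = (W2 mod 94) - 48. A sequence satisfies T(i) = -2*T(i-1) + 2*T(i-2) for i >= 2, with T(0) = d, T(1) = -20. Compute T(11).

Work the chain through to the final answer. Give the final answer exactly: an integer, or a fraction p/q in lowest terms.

Step 1: total draws C(8,5) = 56; favorable C(5,3)*C(3,2) = 30; P = 15/28; answer 15/28
Step 2: W1 = 15/28; threaded value p + q = 43; m = 1243; 1243 = 11 * 113; number of divisors = (1+1) * (1+1) = 4; answer 4
Step 3: W2 = 4; d = -44; T(2) = -2*(-20) + 2*(-44) = -48; iterating: T(2)=-48, T(3)=56, T(4)=-208, T(5)=528, T(6)=-1472, T(7)=4000, T(8)=-10944, T(9)=29888, T(10)=-81664, T(11)=223104; answer 223104

223104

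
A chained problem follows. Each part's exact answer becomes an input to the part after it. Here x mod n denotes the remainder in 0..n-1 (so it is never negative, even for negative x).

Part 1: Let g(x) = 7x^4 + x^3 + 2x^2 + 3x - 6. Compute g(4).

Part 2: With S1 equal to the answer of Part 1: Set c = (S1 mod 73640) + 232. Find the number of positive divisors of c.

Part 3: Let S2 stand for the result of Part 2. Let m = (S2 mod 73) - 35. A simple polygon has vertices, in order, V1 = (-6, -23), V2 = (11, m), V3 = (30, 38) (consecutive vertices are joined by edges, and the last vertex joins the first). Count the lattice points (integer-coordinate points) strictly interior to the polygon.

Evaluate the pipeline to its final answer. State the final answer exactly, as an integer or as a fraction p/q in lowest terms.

662

Part 1: 7*(4)^4 + 1*(4)^3 + 2*(4)^2 + 3*(4)^1 - 6 = (1792) + (64) + (32) + (12) + (-6) = 1894; answer 1894
Part 2: S1 = 1894; c = 2126; 2126 = 2 * 1063; number of divisors = (1+1) * (1+1) = 4; answer 4
Part 3: S2 = 4; m = -31; cross terms: (-6*-31 - 11*-23)=439, (11*38 - 30*-31)=1348, (30*-23 - -6*38)=-462; twice the area = |1325| = 1325; area = 1325/2; boundary points = 1 + 1 + 1 = 3; strictly interior points = area - boundary/2 + 1 = 662; answer 662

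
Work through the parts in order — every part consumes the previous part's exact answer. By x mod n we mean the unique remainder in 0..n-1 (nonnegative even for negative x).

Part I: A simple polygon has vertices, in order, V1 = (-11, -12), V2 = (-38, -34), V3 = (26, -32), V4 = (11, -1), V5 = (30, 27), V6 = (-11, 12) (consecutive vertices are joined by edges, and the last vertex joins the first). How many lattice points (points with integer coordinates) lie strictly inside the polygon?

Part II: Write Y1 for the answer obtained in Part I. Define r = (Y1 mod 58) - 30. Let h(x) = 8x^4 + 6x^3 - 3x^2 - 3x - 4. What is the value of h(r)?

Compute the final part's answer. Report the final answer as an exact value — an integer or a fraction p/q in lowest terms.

175784

Part I: cross terms: (-11*-34 - -38*-12)=-82, (-38*-32 - 26*-34)=2100, (26*-1 - 11*-32)=326, (11*27 - 30*-1)=327, (30*12 - -11*27)=657, (-11*-12 - -11*12)=264; twice the area = |3592| = 3592; area = 1796; boundary points = 1 + 2 + 1 + 1 + 1 + 24 = 30; strictly interior points = area - boundary/2 + 1 = 1782; answer 1782
Part II: Y1 = 1782; r = 12; 8*(12)^4 + 6*(12)^3 - 3*(12)^2 - 3*(12)^1 - 4 = (165888) + (10368) + (-432) + (-36) + (-4) = 175784; answer 175784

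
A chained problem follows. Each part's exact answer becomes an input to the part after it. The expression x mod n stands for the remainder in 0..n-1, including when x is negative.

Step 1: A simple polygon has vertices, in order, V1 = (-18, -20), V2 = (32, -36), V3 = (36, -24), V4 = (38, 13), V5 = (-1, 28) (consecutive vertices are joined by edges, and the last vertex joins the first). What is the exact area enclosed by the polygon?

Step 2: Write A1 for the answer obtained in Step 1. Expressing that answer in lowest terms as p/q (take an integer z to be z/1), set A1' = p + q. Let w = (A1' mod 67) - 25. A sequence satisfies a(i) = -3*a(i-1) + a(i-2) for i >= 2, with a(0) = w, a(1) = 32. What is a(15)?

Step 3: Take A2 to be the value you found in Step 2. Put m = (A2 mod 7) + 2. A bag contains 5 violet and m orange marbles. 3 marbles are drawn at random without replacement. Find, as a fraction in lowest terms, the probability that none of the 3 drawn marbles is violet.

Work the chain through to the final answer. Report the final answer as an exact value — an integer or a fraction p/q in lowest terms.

Step 1: cross terms: (-18*-36 - 32*-20)=1288, (32*-24 - 36*-36)=528, (36*13 - 38*-24)=1380, (38*28 - -1*13)=1077, (-1*-20 - -18*28)=524; twice the area = |4797| = 4797; area = 4797/2; answer 4797/2
Step 2: A1 = 4797/2; threaded value p + q = 4799; w = 17; a(2) = -3*(32) + 1*(17) = -79; iterating: a(2)=-79, a(3)=269, a(4)=-886, a(5)=2927, a(6)=-9667, a(7)=31928, a(8)=-105451, a(9)=348281, a(10)=-1150294, a(11)=3799163, a(12)=-12547783, a(13)=41442512, a(14)=-136875319, a(15)=452068469; answer 452068469
Step 3: A2 = 452068469; m = 8; total draws C(13,3) = 286; favorable C(8,3) = 56; P = 28/143; answer 28/143

28/143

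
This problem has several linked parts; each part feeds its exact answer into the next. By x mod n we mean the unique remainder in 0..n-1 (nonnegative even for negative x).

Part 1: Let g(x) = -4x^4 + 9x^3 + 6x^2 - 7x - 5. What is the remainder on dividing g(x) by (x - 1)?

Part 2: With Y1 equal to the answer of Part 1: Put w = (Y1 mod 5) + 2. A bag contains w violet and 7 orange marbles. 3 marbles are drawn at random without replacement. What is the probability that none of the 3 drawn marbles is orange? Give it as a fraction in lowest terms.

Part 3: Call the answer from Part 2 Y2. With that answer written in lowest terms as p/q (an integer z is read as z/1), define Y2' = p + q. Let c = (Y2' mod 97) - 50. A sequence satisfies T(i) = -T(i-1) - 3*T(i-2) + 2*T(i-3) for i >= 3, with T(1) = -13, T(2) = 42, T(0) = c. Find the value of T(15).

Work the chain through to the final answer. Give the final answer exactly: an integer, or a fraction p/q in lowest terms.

263521

Part 1: remainder = value at the root: -4*(1)^4 + 9*(1)^3 + 6*(1)^2 - 7*(1)^1 - 5 = (-4) + (9) + (6) + (-7) + (-5) = -1; answer -1
Part 2: Y1 = -1; w = 6; total draws C(13,3) = 286; favorable C(6,3) = 20; P = 10/143; answer 10/143
Part 3: Y2 = 10/143; threaded value p + q = 153; c = 6; T(3) = -1*(42) - 3*(-13) + 2*(6) = 9; iterating: T(3)=9, T(4)=-161, T(5)=218, T(6)=283, T(7)=-1259, T(8)=846, T(9)=3497, T(10)=-8553, T(11)=-246, T(12)=32899, T(13)=-49267, T(14)=-49922, T(15)=263521; answer 263521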